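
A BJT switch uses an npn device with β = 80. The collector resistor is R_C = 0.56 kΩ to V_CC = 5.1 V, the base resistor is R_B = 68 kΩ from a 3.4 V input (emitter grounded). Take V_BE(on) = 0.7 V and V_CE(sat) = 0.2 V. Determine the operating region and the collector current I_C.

active; I_C ≈ 3.2 mA

Assume active. Base-emitter loop: I_B = (V_BB − V_BE)/R_B = (3.4 − 0.7)/68 = 0.0397 mA.
I_C = β·I_B = 80×0.0397 = 3.18 mA.
V_CE = V_CC − I_C·R_C = 5.1 − 3.18×0.56 = 3.32 V > V_CE(sat), so the active-region assumption holds.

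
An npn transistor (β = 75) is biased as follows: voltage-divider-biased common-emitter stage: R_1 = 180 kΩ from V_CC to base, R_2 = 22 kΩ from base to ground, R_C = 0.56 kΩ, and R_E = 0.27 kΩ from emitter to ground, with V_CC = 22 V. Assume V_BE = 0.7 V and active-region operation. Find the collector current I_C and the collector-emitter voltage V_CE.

I_C ≈ 3.2 mA, V_CE ≈ 19 V

Thevenize the base divider: V_Th = V_CC·R_2/(R_1+R_2) = 22×22/202 = 2.4 V, R_Th = R_1‖R_2 = 19.6 kΩ.
Base-emitter loop: V_Th = I_B·R_Th + V_BE + (β+1)I_B·R_E, so I_B = (2.4 − 0.7) / (19.6 + 76×0.27) = 0.0423 mA.
I_C = β·I_B = 75×0.0423 = 3.17 mA, and I_E = (β+1)I_B = 3.21 mA.
V_CE = V_CC − I_C·R_C − I_E·R_E = 22 − 3.17×0.56 − 3.21×0.27 = 19.4 V.
V_CE = 19.4 V > 0.2 V confirms active-region operation.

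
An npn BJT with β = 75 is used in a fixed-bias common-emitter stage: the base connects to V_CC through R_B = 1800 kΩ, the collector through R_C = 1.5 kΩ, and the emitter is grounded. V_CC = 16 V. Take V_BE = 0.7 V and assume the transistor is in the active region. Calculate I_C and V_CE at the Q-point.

I_C ≈ 0.64 mA, V_CE ≈ 15 V

Base loop: V_CC = I_B·R_B + V_BE, so I_B = (16 − 0.7)/1800 kΩ = 0.0085 mA.
In the active region I_C = β·I_B = 75 × 0.0085 = 0.638 mA.
Collector loop: V_CE = V_CC − I_C·R_C = 16 − 0.638×1.5 = 15 V.
Since V_CE = 15 V > V_CE(sat) ≈ 0.2 V, the transistor is in the active region as assumed.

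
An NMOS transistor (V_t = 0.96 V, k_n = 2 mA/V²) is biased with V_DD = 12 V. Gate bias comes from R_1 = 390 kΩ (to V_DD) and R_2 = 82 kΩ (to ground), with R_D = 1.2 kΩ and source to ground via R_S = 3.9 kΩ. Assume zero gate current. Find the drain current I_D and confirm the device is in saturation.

V_G = V_DD·R_2/(R_1+R_2) = 12×82/472 = 2.08 V.
Assume saturation: I_D = (k_n/2)(V_GS − V_t)² with V_GS = V_G − I_D·R_S = 2.08 − 3.9·I_D.
Substituting gives 15.2·I_D² − 9.77·I_D + 1.27 = 0, with roots I_D = 0.18 or 0.463 mA.
The root I_D = 0.463 mA gives V_GS = 0.28 V ≤ V_t, so take I_D = 0.18 mA.
Then V_GS = 1.38 V and V_DS = V_DD − I_D(R_D+R_S) = 12 − 0.18×5.1 = 11.1 V.
Saturation requires V_DS ≥ V_GS − V_t = 0.424 V; 11.1 ≥ 0.424 ✓.

I_D ≈ 0.18 mA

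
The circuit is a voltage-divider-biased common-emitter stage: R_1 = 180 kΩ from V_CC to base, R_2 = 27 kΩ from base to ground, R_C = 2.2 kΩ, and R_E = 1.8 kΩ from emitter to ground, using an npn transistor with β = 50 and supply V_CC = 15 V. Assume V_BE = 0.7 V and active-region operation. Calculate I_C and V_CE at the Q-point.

I_C ≈ 0.54 mA, V_CE ≈ 13 V

Thevenize the base divider: V_Th = V_CC·R_2/(R_1+R_2) = 15×27/207 = 1.96 V, R_Th = R_1‖R_2 = 23.5 kΩ.
Base-emitter loop: V_Th = I_B·R_Th + V_BE + (β+1)I_B·R_E, so I_B = (1.96 − 0.7) / (23.5 + 51×1.8) = 0.0109 mA.
I_C = β·I_B = 50×0.0109 = 0.545 mA, and I_E = (β+1)I_B = 0.556 mA.
V_CE = V_CC − I_C·R_C − I_E·R_E = 15 − 0.545×2.2 − 0.556×1.8 = 12.8 V.
V_CE = 12.8 V > 0.2 V confirms active-region operation.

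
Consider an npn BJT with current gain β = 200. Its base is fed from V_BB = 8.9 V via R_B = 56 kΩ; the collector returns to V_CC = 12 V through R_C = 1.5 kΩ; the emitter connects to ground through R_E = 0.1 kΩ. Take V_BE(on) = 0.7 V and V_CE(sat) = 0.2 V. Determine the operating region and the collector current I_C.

Assume active: I_B = (8.9 − 0.7)/(56 + 201×0.1) = 0.108 mA, I_C = β·I_B = 21.6 mA.
Then V_CE = 12 − 21.6×1.5 − 21.7×0.1 = -22.5 V < 0.2 V — the active assumption fails.
Re-solve with V_CE = 0.2 V. KCL at the emitter: V_E/R_E = (V_BB−0.7−V_E)/R_B + (V_CC−0.2−V_E)/R_C, giving V_E = 0.75 V.
I_C = (V_CC − 0.2 − V_E)/R_C = (11.8 − 0.75)/1.5 = 7.37 mA.
Check: I_B = (8.2 − 0.75)/56 = 0.133 mA, and β·I_B = 26.6 mA > I_C, confirming saturation.

saturation; I_C ≈ 7.4 mA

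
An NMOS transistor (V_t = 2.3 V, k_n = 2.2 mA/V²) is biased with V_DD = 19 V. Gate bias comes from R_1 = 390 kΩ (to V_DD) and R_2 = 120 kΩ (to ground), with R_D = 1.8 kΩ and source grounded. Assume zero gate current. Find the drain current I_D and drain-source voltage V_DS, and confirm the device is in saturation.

I_D ≈ 5.2 mA, V_DS ≈ 9.7 V

V_G = V_DD·R_2/(R_1+R_2) = 19×120/510 = 4.47 V. With the source grounded, V_GS = V_G = 4.47 V.
Assume saturation: I_D = (k_n/2)(V_GS − V_t)² = (2.2/2)×(4.47 − 2.3)² = 1.1×2.17² = 5.18 mA.
V_DS = V_DD − I_D·R_D = 19 − 5.18×1.8 = 9.67 V.
Saturation requires V_DS ≥ V_GS − V_t = 2.17 V; 9.67 ≥ 2.17 ✓.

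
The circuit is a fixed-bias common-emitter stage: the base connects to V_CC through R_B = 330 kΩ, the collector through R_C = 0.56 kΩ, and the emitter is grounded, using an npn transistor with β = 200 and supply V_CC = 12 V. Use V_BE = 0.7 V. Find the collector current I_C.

Base loop: V_CC = I_B·R_B + V_BE, so I_B = (12 − 0.7)/330 kΩ = 0.0342 mA.
In the active region I_C = β·I_B = 200 × 0.0342 = 6.85 mA.
Collector loop: V_CE = V_CC − I_C·R_C = 12 − 6.85×0.56 = 8.16 V.
Since V_CE = 8.16 V > V_CE(sat) ≈ 0.2 V, the transistor is in the active region as assumed.

I_C ≈ 6.8 mA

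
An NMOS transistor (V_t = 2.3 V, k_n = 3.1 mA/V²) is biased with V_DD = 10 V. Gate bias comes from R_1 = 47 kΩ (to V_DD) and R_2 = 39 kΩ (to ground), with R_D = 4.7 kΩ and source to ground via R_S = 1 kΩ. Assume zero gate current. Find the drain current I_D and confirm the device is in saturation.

V_G = V_DD·R_2/(R_1+R_2) = 10×39/86 = 4.53 V.
Assume saturation: I_D = (k_n/2)(V_GS − V_t)² with V_GS = V_G − I_D·R_S = 4.53 − 1·I_D.
Substituting gives 1.55·I_D² − 7.93·I_D + 7.74 = 0, with roots I_D = 1.31 or 3.8 mA.
The root I_D = 3.8 mA gives V_GS = 0.734 V ≤ V_t, so take I_D = 1.31 mA.
Then V_GS = 3.22 V and V_DS = V_DD − I_D(R_D+R_S) = 10 − 1.31×5.7 = 2.51 V.
Saturation requires V_DS ≥ V_GS − V_t = 0.921 V; 2.51 ≥ 0.921 ✓.

I_D ≈ 1.3 mA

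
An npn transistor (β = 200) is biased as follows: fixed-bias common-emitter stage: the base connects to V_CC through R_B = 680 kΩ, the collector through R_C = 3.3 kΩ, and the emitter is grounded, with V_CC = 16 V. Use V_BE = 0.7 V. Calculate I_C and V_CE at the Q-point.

I_C ≈ 4.5 mA, V_CE ≈ 1.1 V

Base loop: V_CC = I_B·R_B + V_BE, so I_B = (16 − 0.7)/680 kΩ = 0.0225 mA.
In the active region I_C = β·I_B = 200 × 0.0225 = 4.5 mA.
Collector loop: V_CE = V_CC − I_C·R_C = 16 − 4.5×3.3 = 1.15 V.
Since V_CE = 1.15 V > V_CE(sat) ≈ 0.2 V, the transistor is in the active region as assumed.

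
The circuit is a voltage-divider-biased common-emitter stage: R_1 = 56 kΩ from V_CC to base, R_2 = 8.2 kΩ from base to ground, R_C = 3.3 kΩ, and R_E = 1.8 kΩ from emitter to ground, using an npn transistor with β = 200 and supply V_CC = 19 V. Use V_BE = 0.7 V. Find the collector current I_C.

Thevenize the base divider: V_Th = V_CC·R_2/(R_1+R_2) = 19×8.2/64.2 = 2.43 V, R_Th = R_1‖R_2 = 7.15 kΩ.
Base-emitter loop: V_Th = I_B·R_Th + V_BE + (β+1)I_B·R_E, so I_B = (2.43 − 0.7) / (7.15 + 201×1.8) = 0.00468 mA.
I_C = β·I_B = 200×0.00468 = 0.936 mA, and I_E = (β+1)I_B = 0.941 mA.
V_CE = V_CC − I_C·R_C − I_E·R_E = 19 − 0.936×3.3 − 0.941×1.8 = 14.2 V.
V_CE = 14.2 V > 0.2 V confirms active-region operation.

I_C ≈ 0.94 mA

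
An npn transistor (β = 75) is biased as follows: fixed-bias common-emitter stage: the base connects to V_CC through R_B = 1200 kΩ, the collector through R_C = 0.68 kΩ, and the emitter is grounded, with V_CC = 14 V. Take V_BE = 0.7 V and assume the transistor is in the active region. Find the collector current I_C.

Base loop: V_CC = I_B·R_B + V_BE, so I_B = (14 − 0.7)/1200 kΩ = 0.0111 mA.
In the active region I_C = β·I_B = 75 × 0.0111 = 0.831 mA.
Collector loop: V_CE = V_CC − I_C·R_C = 14 − 0.831×0.68 = 13.4 V.
Since V_CE = 13.4 V > V_CE(sat) ≈ 0.2 V, the transistor is in the active region as assumed.

I_C ≈ 0.83 mA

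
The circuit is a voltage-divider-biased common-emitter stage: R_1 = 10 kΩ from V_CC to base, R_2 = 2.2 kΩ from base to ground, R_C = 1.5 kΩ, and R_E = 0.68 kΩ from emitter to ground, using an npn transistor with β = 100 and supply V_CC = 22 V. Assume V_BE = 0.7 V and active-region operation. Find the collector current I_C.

I_C ≈ 4.6 mA

Thevenize the base divider: V_Th = V_CC·R_2/(R_1+R_2) = 22×2.2/12.2 = 3.97 V, R_Th = R_1‖R_2 = 1.8 kΩ.
Base-emitter loop: V_Th = I_B·R_Th + V_BE + (β+1)I_B·R_E, so I_B = (3.97 − 0.7) / (1.8 + 101×0.68) = 0.0464 mA.
I_C = β·I_B = 100×0.0464 = 4.64 mA, and I_E = (β+1)I_B = 4.68 mA.
V_CE = V_CC − I_C·R_C − I_E·R_E = 22 − 4.64×1.5 − 4.68×0.68 = 11.9 V.
V_CE = 11.9 V > 0.2 V confirms active-region operation.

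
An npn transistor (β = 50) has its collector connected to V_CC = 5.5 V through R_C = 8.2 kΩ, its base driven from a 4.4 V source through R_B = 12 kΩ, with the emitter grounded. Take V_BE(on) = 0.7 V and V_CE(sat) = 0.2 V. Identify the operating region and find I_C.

saturation; I_C ≈ 0.65 mA

Assume active: I_B = (4.4 − 0.7)/12 = 0.308 mA, giving I_C = β·I_B = 15.4 mA.
But then V_CE = 5.5 − 15.4×8.2 = -121 V < V_CE(sat) = 0.2 V — impossible in the active region.
So the transistor is saturated. With V_CE = 0.2 V, I_C = (V_CC − 0.2)/R_C = 5.3/8.2 = 0.646 mA.
Check: β·I_B = 15.4 mA > I_C = 0.646 mA, confirming saturation.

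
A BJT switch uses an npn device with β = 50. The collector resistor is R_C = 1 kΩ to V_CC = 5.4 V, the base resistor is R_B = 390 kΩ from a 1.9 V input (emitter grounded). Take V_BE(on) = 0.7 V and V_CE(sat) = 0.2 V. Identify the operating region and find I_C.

Assume active. Base-emitter loop: I_B = (V_BB − V_BE)/R_B = (1.9 − 0.7)/390 = 0.00308 mA.
I_C = β·I_B = 50×0.00308 = 0.154 mA.
V_CE = V_CC − I_C·R_C = 5.4 − 0.154×1 = 5.25 V > V_CE(sat), so the active-region assumption holds.

active; I_C ≈ 0.15 mA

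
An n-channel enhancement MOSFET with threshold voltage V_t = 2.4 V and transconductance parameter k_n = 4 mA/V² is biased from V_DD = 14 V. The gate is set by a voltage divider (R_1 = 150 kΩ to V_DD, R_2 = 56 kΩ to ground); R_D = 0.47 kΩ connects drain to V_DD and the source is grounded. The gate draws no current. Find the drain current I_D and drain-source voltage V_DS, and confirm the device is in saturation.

I_D ≈ 4 mA, V_DS ≈ 12 V

V_G = V_DD·R_2/(R_1+R_2) = 14×56/206 = 3.81 V. With the source grounded, V_GS = V_G = 3.81 V.
Assume saturation: I_D = (k_n/2)(V_GS − V_t)² = (4/2)×(3.81 − 2.4)² = 2×1.41² = 3.95 mA.
V_DS = V_DD − I_D·R_D = 14 − 3.95×0.47 = 12.1 V.
Saturation requires V_DS ≥ V_GS − V_t = 1.41 V; 12.1 ≥ 1.41 ✓.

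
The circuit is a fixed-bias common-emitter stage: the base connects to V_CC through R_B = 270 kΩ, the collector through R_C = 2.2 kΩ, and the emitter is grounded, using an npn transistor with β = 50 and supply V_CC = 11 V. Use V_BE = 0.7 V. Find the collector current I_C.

I_C ≈ 1.9 mA

Base loop: V_CC = I_B·R_B + V_BE, so I_B = (11 − 0.7)/270 kΩ = 0.0381 mA.
In the active region I_C = β·I_B = 50 × 0.0381 = 1.91 mA.
Collector loop: V_CE = V_CC − I_C·R_C = 11 − 1.91×2.2 = 6.8 V.
Since V_CE = 6.8 V > V_CE(sat) ≈ 0.2 V, the transistor is in the active region as assumed.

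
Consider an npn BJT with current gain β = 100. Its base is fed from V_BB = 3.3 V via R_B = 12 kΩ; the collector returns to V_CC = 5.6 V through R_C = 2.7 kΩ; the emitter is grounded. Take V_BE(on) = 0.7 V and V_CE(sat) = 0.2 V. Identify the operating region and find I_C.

Assume active: I_B = (3.3 − 0.7)/12 = 0.217 mA, giving I_C = β·I_B = 21.7 mA.
But then V_CE = 5.6 − 21.7×2.7 = -52.9 V < V_CE(sat) = 0.2 V — impossible in the active region.
So the transistor is saturated. With V_CE = 0.2 V, I_C = (V_CC − 0.2)/R_C = 5.4/2.7 = 2 mA.
Check: β·I_B = 21.7 mA > I_C = 2 mA, confirming saturation.

saturation; I_C ≈ 2 mA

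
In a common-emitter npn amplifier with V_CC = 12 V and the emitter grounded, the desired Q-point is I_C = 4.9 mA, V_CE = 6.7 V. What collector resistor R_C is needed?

Collector loop: V_CC = I_C·R_C + V_CE.
R_C = (V_CC − V_CE)/I_C = (12 − 6.7)/4.9 = 1.08 kΩ.

R_C ≈ 1.1 kΩ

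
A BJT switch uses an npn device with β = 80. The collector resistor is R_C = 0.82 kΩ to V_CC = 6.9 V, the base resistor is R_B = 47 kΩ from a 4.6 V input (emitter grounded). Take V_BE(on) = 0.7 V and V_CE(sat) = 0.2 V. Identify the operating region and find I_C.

active; I_C ≈ 6.6 mA

Assume active. Base-emitter loop: I_B = (V_BB − V_BE)/R_B = (4.6 − 0.7)/47 = 0.083 mA.
I_C = β·I_B = 80×0.083 = 6.64 mA.
V_CE = V_CC − I_C·R_C = 6.9 − 6.64×0.82 = 1.46 V > V_CE(sat), so the active-region assumption holds.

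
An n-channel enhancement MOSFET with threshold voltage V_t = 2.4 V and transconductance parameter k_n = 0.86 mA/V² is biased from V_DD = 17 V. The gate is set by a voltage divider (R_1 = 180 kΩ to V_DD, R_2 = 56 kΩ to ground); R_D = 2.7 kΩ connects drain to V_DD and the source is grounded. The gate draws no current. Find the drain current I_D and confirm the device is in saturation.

I_D ≈ 1.1 mA

V_G = V_DD·R_2/(R_1+R_2) = 17×56/236 = 4.03 V. With the source grounded, V_GS = V_G = 4.03 V.
Assume saturation: I_D = (k_n/2)(V_GS − V_t)² = (0.86/2)×(4.03 − 2.4)² = 0.43×1.63² = 1.15 mA.
V_DS = V_DD − I_D·R_D = 17 − 1.15×2.7 = 13.9 V.
Saturation requires V_DS ≥ V_GS − V_t = 1.63 V; 13.9 ≥ 1.63 ✓.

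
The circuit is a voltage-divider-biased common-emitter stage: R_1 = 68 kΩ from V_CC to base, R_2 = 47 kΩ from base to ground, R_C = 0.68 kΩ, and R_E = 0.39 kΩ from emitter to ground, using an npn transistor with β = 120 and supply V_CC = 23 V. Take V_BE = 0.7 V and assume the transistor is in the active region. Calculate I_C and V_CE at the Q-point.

I_C ≈ 14 mA, V_CE ≈ 8.1 V

Thevenize the base divider: V_Th = V_CC·R_2/(R_1+R_2) = 23×47/115 = 9.4 V, R_Th = R_1‖R_2 = 27.8 kΩ.
Base-emitter loop: V_Th = I_B·R_Th + V_BE + (β+1)I_B·R_E, so I_B = (9.4 − 0.7) / (27.8 + 121×0.39) = 0.116 mA.
I_C = β·I_B = 120×0.116 = 13.9 mA, and I_E = (β+1)I_B = 14 mA.
V_CE = V_CC − I_C·R_C − I_E·R_E = 23 − 13.9×0.68 − 14×0.39 = 8.06 V.
V_CE = 8.06 V > 0.2 V confirms active-region operation.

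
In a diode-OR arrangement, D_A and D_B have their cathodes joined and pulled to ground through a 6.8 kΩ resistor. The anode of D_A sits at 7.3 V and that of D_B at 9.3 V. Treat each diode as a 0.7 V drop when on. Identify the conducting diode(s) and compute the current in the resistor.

Only D_B conducts; I_R ≈ 1.3 mA

Assume both conduct. Then node N would need to be at both 7.3−0.7 = 6.6 V and 9.3−0.7 = 8.6 V, which is impossible.
Assume only D_B conducts: V_N = 9.3 − 0.7 = 8.6 V, so I_R = 8.6/6.8 = 1.26 mA.
Check D_A: its anode-to-cathode voltage is 7.3 − 8.6 = -1.3 V < 0.7 V, so it is off. The assumption is consistent.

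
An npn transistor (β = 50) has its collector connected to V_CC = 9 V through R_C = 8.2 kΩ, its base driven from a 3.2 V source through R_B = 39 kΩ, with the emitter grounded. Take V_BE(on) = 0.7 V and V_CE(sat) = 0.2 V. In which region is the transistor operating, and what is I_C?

Assume active: I_B = (3.2 − 0.7)/39 = 0.0641 mA, giving I_C = β·I_B = 3.21 mA.
But then V_CE = 9 − 3.21×8.2 = -17.3 V < V_CE(sat) = 0.2 V — impossible in the active region.
So the transistor is saturated. With V_CE = 0.2 V, I_C = (V_CC − 0.2)/R_C = 8.8/8.2 = 1.07 mA.
Check: β·I_B = 3.21 mA > I_C = 1.07 mA, confirming saturation.

saturation; I_C ≈ 1.1 mA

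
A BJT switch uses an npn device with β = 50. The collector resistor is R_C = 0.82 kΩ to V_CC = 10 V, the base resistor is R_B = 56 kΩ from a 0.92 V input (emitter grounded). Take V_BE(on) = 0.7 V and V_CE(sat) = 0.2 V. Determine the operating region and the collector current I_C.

Assume active. Base-emitter loop: I_B = (V_BB − V_BE)/R_B = (0.92 − 0.7)/56 = 0.00393 mA.
I_C = β·I_B = 50×0.00393 = 0.196 mA.
V_CE = V_CC − I_C·R_C = 10 − 0.196×0.82 = 9.84 V > V_CE(sat), so the active-region assumption holds.

active; I_C ≈ 0.2 mA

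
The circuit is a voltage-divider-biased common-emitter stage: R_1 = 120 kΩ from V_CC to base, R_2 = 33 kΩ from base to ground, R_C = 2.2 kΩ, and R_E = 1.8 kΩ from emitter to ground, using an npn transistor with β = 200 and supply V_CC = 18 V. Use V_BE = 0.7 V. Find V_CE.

Thevenize the base divider: V_Th = V_CC·R_2/(R_1+R_2) = 18×33/153 = 3.88 V, R_Th = R_1‖R_2 = 25.9 kΩ.
Base-emitter loop: V_Th = I_B·R_Th + V_BE + (β+1)I_B·R_E, so I_B = (3.88 − 0.7) / (25.9 + 201×1.8) = 0.00821 mA.
I_C = β·I_B = 200×0.00821 = 1.64 mA, and I_E = (β+1)I_B = 1.65 mA.
V_CE = V_CC − I_C·R_C − I_E·R_E = 18 − 1.64×2.2 − 1.65×1.8 = 11.4 V.
V_CE = 11.4 V > 0.2 V confirms active-region operation.

V_CE ≈ 11 V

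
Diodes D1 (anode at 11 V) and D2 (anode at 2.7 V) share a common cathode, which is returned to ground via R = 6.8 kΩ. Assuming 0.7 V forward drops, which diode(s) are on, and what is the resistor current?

Only D1 conducts; I_R ≈ 1.5 mA

Assume both conduct. Then node N would need to be at both 11−0.7 = 10.3 V and 2.7−0.7 = 2 V, which is impossible.
Assume only D1 conducts: V_N = 11 − 0.7 = 10.3 V, so I_R = 10.3/6.8 = 1.51 mA.
Check D2: its anode-to-cathode voltage is 2.7 − 10.3 = -7.6 V < 0.7 V, so it is off. The assumption is consistent.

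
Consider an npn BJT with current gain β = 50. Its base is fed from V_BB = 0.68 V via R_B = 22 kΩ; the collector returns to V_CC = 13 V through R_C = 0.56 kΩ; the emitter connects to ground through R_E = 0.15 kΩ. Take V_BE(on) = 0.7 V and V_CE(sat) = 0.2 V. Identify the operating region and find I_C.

V_BB = 0.68 V ≤ V_BE(on) = 0.7 V, so the base-emitter junction is not forward biased.
The transistor is in cutoff: I_B = I_C = 0.

cutoff; I_C ≈ 0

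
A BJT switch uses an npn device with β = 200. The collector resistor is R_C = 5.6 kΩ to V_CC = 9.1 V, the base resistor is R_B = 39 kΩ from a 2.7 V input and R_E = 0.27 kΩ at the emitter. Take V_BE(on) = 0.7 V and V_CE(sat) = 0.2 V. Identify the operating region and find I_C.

saturation; I_C ≈ 1.5 mA

Assume active: I_B = (2.7 − 0.7)/(39 + 201×0.27) = 0.0214 mA, I_C = β·I_B = 4.29 mA.
Then V_CE = 9.1 − 4.29×5.6 − 4.31×0.27 = -16.1 V < 0.2 V — the active assumption fails.
Re-solve with V_CE = 0.2 V. KCL at the emitter: V_E/R_E = (V_BB−0.7−V_E)/R_B + (V_CC−0.2−V_E)/R_C, giving V_E = 0.42 V.
I_C = (V_CC − 0.2 − V_E)/R_C = (8.9 − 0.42)/5.6 = 1.51 mA.
Check: I_B = (2 − 0.42)/39 = 0.0405 mA, and β·I_B = 8.1 mA > I_C, confirming saturation.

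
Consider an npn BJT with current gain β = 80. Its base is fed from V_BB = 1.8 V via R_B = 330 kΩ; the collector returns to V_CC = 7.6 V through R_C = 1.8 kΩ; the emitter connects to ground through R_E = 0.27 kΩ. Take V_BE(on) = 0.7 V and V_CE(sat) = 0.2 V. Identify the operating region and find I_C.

Assume active. Base-emitter loop: I_B = (V_BB − V_BE)/(R_B + (β+1)R_E) = (1.8 − 0.7)/(330 + 81×0.27) = 0.00313 mA.
I_C = β·I_B = 80×0.00313 = 0.25 mA.
V_CE = V_CC − I_C·R_C − I_E·R_E = 7.6 − 0.25×1.8 − 0.253×0.27 = 7.08 V > V_CE(sat), so the active-region assumption holds.

active; I_C ≈ 0.25 mA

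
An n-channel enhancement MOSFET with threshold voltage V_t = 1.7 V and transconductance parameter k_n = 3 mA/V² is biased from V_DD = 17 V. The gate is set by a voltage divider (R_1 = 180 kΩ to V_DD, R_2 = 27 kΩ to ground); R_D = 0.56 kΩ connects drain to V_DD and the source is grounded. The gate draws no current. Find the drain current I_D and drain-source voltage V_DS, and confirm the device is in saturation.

V_G = V_DD·R_2/(R_1+R_2) = 17×27/207 = 2.22 V. With the source grounded, V_GS = V_G = 2.22 V.
Assume saturation: I_D = (k_n/2)(V_GS − V_t)² = (3/2)×(2.22 − 1.7)² = 1.5×0.517² = 0.402 mA.
V_DS = V_DD − I_D·R_D = 17 − 0.402×0.56 = 16.8 V.
Saturation requires V_DS ≥ V_GS − V_t = 0.517 V; 16.8 ≥ 0.517 ✓.

I_D ≈ 0.4 mA, V_DS ≈ 17 V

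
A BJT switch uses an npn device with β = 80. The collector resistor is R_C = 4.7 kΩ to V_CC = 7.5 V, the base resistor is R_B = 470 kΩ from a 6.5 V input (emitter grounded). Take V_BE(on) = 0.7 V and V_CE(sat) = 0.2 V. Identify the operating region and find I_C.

active; I_C ≈ 0.99 mA

Assume active. Base-emitter loop: I_B = (V_BB − V_BE)/R_B = (6.5 − 0.7)/470 = 0.0123 mA.
I_C = β·I_B = 80×0.0123 = 0.987 mA.
V_CE = V_CC − I_C·R_C = 7.5 − 0.987×4.7 = 2.86 V > V_CE(sat), so the active-region assumption holds.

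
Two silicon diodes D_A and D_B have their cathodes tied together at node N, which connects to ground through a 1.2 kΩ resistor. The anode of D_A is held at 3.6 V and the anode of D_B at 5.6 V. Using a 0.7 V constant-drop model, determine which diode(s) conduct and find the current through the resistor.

Only D_B conducts; I_R ≈ 4.1 mA

Assume both conduct. Then node N would need to be at both 3.6−0.7 = 2.9 V and 5.6−0.7 = 4.9 V, which is impossible.
Assume only D_B conducts: V_N = 5.6 − 0.7 = 4.9 V, so I_R = 4.9/1.2 = 4.08 mA.
Check D_A: its anode-to-cathode voltage is 3.6 − 4.9 = -1.3 V < 0.7 V, so it is off. The assumption is consistent.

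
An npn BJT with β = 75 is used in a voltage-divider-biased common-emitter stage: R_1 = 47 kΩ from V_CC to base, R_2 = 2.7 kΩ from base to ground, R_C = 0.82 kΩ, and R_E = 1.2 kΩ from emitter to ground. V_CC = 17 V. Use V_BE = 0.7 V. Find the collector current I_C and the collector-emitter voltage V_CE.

Thevenize the base divider: V_Th = V_CC·R_2/(R_1+R_2) = 17×2.7/49.7 = 0.924 V, R_Th = R_1‖R_2 = 2.55 kΩ.
Base-emitter loop: V_Th = I_B·R_Th + V_BE + (β+1)I_B·R_E, so I_B = (0.924 − 0.7) / (2.55 + 76×1.2) = 0.00238 mA.
I_C = β·I_B = 75×0.00238 = 0.179 mA, and I_E = (β+1)I_B = 0.181 mA.
V_CE = V_CC − I_C·R_C − I_E·R_E = 17 − 0.179×0.82 − 0.181×1.2 = 16.6 V.
V_CE = 16.6 V > 0.2 V confirms active-region operation.

I_C ≈ 0.18 mA, V_CE ≈ 17 V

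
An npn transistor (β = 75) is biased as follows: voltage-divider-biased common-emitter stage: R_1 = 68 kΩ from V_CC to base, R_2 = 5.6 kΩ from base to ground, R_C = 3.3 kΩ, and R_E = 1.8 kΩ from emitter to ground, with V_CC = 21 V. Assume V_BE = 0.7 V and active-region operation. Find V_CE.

V_CE ≈ 19 V

Thevenize the base divider: V_Th = V_CC·R_2/(R_1+R_2) = 21×5.6/73.6 = 1.6 V, R_Th = R_1‖R_2 = 5.17 kΩ.
Base-emitter loop: V_Th = I_B·R_Th + V_BE + (β+1)I_B·R_E, so I_B = (1.6 − 0.7) / (5.17 + 76×1.8) = 0.00632 mA.
I_C = β·I_B = 75×0.00632 = 0.474 mA, and I_E = (β+1)I_B = 0.481 mA.
V_CE = V_CC − I_C·R_C − I_E·R_E = 21 − 0.474×3.3 − 0.481×1.8 = 18.6 V.
V_CE = 18.6 V > 0.2 V confirms active-region operation.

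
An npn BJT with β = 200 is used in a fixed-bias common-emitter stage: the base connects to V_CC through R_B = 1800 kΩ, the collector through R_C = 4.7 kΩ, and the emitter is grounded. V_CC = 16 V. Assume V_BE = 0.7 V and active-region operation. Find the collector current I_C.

I_C ≈ 1.7 mA

Base loop: V_CC = I_B·R_B + V_BE, so I_B = (16 − 0.7)/1800 kΩ = 0.0085 mA.
In the active region I_C = β·I_B = 200 × 0.0085 = 1.7 mA.
Collector loop: V_CE = V_CC − I_C·R_C = 16 − 1.7×4.7 = 8.01 V.
Since V_CE = 8.01 V > V_CE(sat) ≈ 0.2 V, the transistor is in the active region as assumed.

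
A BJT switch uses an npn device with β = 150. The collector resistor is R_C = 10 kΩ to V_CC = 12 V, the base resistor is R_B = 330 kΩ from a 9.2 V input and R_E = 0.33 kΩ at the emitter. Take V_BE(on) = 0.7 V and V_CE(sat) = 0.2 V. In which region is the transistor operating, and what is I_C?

Assume active: I_B = (9.2 − 0.7)/(330 + 151×0.33) = 0.0224 mA, I_C = β·I_B = 3.36 mA.
Then V_CE = 12 − 3.36×10 − 3.38×0.33 = -22.7 V < 0.2 V — the active assumption fails.
Re-solve with V_CE = 0.2 V. KCL at the emitter: V_E/R_E = (V_BB−0.7−V_E)/R_B + (V_CC−0.2−V_E)/R_C, giving V_E = 0.385 V.
I_C = (V_CC − 0.2 − V_E)/R_C = (11.8 − 0.385)/10 = 1.14 mA.
Check: I_B = (8.5 − 0.385)/330 = 0.0246 mA, and β·I_B = 3.69 mA > I_C, confirming saturation.

saturation; I_C ≈ 1.1 mA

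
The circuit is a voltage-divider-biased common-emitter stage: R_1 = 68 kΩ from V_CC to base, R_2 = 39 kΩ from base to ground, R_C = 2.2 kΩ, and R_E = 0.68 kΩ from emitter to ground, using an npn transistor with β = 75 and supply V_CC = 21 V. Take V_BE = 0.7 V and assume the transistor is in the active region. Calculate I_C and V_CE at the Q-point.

Thevenize the base divider: V_Th = V_CC·R_2/(R_1+R_2) = 21×39/107 = 7.65 V, R_Th = R_1‖R_2 = 24.8 kΩ.
Base-emitter loop: V_Th = I_B·R_Th + V_BE + (β+1)I_B·R_E, so I_B = (7.65 − 0.7) / (24.8 + 76×0.68) = 0.0909 mA.
I_C = β·I_B = 75×0.0909 = 6.82 mA, and I_E = (β+1)I_B = 6.91 mA.
V_CE = V_CC − I_C·R_C − I_E·R_E = 21 − 6.82×2.2 − 6.91×0.68 = 1.29 V.
V_CE = 1.29 V > 0.2 V confirms active-region operation.

I_C ≈ 6.8 mA, V_CE ≈ 1.3 V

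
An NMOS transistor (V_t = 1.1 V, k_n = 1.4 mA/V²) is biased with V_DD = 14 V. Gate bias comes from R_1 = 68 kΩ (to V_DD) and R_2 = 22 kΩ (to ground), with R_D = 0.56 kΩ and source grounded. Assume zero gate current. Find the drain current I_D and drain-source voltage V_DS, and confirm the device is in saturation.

V_G = V_DD·R_2/(R_1+R_2) = 14×22/90 = 3.42 V. With the source grounded, V_GS = V_G = 3.42 V.
Assume saturation: I_D = (k_n/2)(V_GS − V_t)² = (1.4/2)×(3.42 − 1.1)² = 0.7×2.32² = 3.77 mA.
V_DS = V_DD − I_D·R_D = 14 − 3.77×0.56 = 11.9 V.
Saturation requires V_DS ≥ V_GS − V_t = 2.32 V; 11.9 ≥ 2.32 ✓.

I_D ≈ 3.8 mA, V_DS ≈ 12 V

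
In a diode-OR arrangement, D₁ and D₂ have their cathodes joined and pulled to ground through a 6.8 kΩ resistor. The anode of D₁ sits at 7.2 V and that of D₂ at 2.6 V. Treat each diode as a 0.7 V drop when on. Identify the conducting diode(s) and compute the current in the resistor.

Assume both conduct. Then node N would need to be at both 7.2−0.7 = 6.5 V and 2.6−0.7 = 1.9 V, which is impossible.
Assume only D₁ conducts: V_N = 7.2 − 0.7 = 6.5 V, so I_R = 6.5/6.8 = 0.956 mA.
Check D₂: its anode-to-cathode voltage is 2.6 − 6.5 = -3.9 V < 0.7 V, so it is off. The assumption is consistent.

Only D₁ conducts; I_R ≈ 0.96 mA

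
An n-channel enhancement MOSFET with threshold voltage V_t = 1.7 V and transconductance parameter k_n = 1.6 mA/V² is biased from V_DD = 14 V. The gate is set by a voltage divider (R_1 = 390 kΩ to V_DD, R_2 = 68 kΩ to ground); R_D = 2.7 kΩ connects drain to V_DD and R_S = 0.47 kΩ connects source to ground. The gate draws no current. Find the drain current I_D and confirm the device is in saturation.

I_D ≈ 0.09 mA

V_G = V_DD·R_2/(R_1+R_2) = 14×68/458 = 2.08 V.
Assume saturation: I_D = (k_n/2)(V_GS − V_t)² with V_GS = V_G − I_D·R_S = 2.08 − 0.47·I_D.
Substituting gives 0.177·I_D² − 1.28·I_D + 0.115 = 0, with roots I_D = 0.0904 or 7.18 mA.
The root I_D = 7.18 mA gives V_GS = -1.3 V ≤ V_t, so take I_D = 0.0904 mA.
Then V_GS = 2.04 V and V_DS = V_DD − I_D(R_D+R_S) = 14 − 0.0904×3.17 = 13.7 V.
Saturation requires V_DS ≥ V_GS − V_t = 0.336 V; 13.7 ≥ 0.336 ✓.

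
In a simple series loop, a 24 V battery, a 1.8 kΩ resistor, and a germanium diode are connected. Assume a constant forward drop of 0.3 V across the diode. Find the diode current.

KVL around the loop: 24 = V_D + I·R = 0.3 + I × 1.8 kΩ.
So I = (24 − 0.3) / 1.8 kΩ = 23.7 / 1.8 = 13.2 mA.

I ≈ 13 mA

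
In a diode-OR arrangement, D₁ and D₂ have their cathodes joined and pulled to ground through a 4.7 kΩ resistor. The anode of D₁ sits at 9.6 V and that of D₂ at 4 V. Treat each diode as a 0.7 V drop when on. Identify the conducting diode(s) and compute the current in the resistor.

Only D₁ conducts; I_R ≈ 1.9 mA

Assume both conduct. Then node N would need to be at both 9.6−0.7 = 8.9 V and 4−0.7 = 3.3 V, which is impossible.
Assume only D₁ conducts: V_N = 9.6 − 0.7 = 8.9 V, so I_R = 8.9/4.7 = 1.89 mA.
Check D₂: its anode-to-cathode voltage is 4 − 8.9 = -4.9 V < 0.7 V, so it is off. The assumption is consistent.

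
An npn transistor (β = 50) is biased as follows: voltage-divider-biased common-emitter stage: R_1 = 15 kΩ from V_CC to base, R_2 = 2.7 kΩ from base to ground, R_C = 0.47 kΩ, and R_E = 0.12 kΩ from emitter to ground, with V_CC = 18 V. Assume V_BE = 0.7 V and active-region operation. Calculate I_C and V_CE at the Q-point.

I_C ≈ 12 mA, V_CE ≈ 11 V

Thevenize the base divider: V_Th = V_CC·R_2/(R_1+R_2) = 18×2.7/17.7 = 2.75 V, R_Th = R_1‖R_2 = 2.29 kΩ.
Base-emitter loop: V_Th = I_B·R_Th + V_BE + (β+1)I_B·R_E, so I_B = (2.75 − 0.7) / (2.29 + 51×0.12) = 0.243 mA.
I_C = β·I_B = 50×0.243 = 12.2 mA, and I_E = (β+1)I_B = 12.4 mA.
V_CE = V_CC − I_C·R_C − I_E·R_E = 18 − 12.2×0.47 − 12.4×0.12 = 10.8 V.
V_CE = 10.8 V > 0.2 V confirms active-region operation.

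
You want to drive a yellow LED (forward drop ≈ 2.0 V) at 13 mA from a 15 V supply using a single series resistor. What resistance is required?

R ≈ 1 kΩ

The resistor drops V_S − V_D = 15 − 2.0 = 13 V at 13 mA.
R = 13 V / 13 mA = 1 kΩ.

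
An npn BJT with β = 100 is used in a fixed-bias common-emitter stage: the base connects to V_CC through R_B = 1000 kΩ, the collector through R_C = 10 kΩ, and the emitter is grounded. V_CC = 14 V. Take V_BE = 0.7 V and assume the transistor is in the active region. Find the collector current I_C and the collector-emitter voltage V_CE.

I_C ≈ 1.3 mA, V_CE ≈ 0.7 V

Base loop: V_CC = I_B·R_B + V_BE, so I_B = (14 − 0.7)/1000 kΩ = 0.0133 mA.
In the active region I_C = β·I_B = 100 × 0.0133 = 1.33 mA.
Collector loop: V_CE = V_CC − I_C·R_C = 14 − 1.33×10 = 0.7 V.
Since V_CE = 0.7 V > V_CE(sat) ≈ 0.2 V, the transistor is in the active region as assumed.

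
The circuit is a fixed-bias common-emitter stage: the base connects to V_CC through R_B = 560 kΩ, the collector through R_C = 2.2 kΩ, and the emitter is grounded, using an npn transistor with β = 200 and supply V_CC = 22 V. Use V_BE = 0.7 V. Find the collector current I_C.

I_C ≈ 7.6 mA

Base loop: V_CC = I_B·R_B + V_BE, so I_B = (22 − 0.7)/560 kΩ = 0.038 mA.
In the active region I_C = β·I_B = 200 × 0.038 = 7.61 mA.
Collector loop: V_CE = V_CC − I_C·R_C = 22 − 7.61×2.2 = 5.26 V.
Since V_CE = 5.26 V > V_CE(sat) ≈ 0.2 V, the transistor is in the active region as assumed.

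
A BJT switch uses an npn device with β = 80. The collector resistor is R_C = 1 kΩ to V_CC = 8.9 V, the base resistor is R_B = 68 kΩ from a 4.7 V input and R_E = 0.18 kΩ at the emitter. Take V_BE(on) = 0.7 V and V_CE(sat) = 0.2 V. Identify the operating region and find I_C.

active; I_C ≈ 3.9 mA

Assume active. Base-emitter loop: I_B = (V_BB − V_BE)/(R_B + (β+1)R_E) = (4.7 − 0.7)/(68 + 81×0.18) = 0.0484 mA.
I_C = β·I_B = 80×0.0484 = 3.88 mA.
V_CE = V_CC − I_C·R_C − I_E·R_E = 8.9 − 3.88×1 − 3.92×0.18 = 4.32 V > V_CE(sat), so the active-region assumption holds.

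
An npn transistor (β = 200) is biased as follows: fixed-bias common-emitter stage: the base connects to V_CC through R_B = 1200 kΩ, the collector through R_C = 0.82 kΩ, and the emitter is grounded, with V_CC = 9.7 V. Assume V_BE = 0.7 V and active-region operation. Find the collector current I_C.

I_C ≈ 1.5 mA

Base loop: V_CC = I_B·R_B + V_BE, so I_B = (9.7 − 0.7)/1200 kΩ = 0.0075 mA.
In the active region I_C = β·I_B = 200 × 0.0075 = 1.5 mA.
Collector loop: V_CE = V_CC − I_C·R_C = 9.7 − 1.5×0.82 = 8.47 V.
Since V_CE = 8.47 V > V_CE(sat) ≈ 0.2 V, the transistor is in the active region as assumed.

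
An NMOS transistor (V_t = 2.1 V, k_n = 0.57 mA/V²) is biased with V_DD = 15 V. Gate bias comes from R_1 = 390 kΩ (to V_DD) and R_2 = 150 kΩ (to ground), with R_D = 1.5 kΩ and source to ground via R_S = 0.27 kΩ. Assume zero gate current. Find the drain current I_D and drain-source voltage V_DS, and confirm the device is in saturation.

V_G = V_DD·R_2/(R_1+R_2) = 15×150/540 = 4.17 V.
Assume saturation: I_D = (k_n/2)(V_GS − V_t)² with V_GS = V_G − I_D·R_S = 4.17 − 0.27·I_D.
Substituting gives 0.0208·I_D² − 1.32·I_D + 1.22 = 0, with roots I_D = 0.937 or 62.5 mA.
The root I_D = 62.5 mA gives V_GS = -12.7 V ≤ V_t, so take I_D = 0.937 mA.
Then V_GS = 3.91 V and V_DS = V_DD − I_D(R_D+R_S) = 15 − 0.937×1.77 = 13.3 V.
Saturation requires V_DS ≥ V_GS − V_t = 1.81 V; 13.3 ≥ 1.81 ✓.

I_D ≈ 0.94 mA, V_DS ≈ 13 V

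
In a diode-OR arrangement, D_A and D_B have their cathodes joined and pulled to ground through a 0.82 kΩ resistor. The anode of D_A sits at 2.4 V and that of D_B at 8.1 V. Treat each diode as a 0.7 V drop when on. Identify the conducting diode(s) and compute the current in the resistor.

Only D_B conducts; I_R ≈ 9 mA

Assume both conduct. Then node N would need to be at both 2.4−0.7 = 1.7 V and 8.1−0.7 = 7.4 V, which is impossible.
Assume only D_B conducts: V_N = 8.1 − 0.7 = 7.4 V, so I_R = 7.4/0.82 = 9.02 mA.
Check D_A: its anode-to-cathode voltage is 2.4 − 7.4 = -5 V < 0.7 V, so it is off. The assumption is consistent.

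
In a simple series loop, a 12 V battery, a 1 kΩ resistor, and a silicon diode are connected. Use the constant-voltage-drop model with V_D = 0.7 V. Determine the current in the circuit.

KVL around the loop: 12 = V_D + I·R = 0.7 + I × 1 kΩ.
So I = (12 − 0.7) / 1 kΩ = 11.3 / 1 = 11.3 mA.

I ≈ 11 mA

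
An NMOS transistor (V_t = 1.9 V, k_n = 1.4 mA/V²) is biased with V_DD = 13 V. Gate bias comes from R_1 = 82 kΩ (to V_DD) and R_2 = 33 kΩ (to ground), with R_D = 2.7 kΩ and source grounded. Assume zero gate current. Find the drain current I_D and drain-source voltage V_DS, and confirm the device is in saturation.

V_G = V_DD·R_2/(R_1+R_2) = 13×33/115 = 3.73 V. With the source grounded, V_GS = V_G = 3.73 V.
Assume saturation: I_D = (k_n/2)(V_GS − V_t)² = (1.4/2)×(3.73 − 1.9)² = 0.7×1.83² = 2.35 mA.
V_DS = V_DD − I_D·R_D = 13 − 2.35×2.7 = 6.67 V.
Saturation requires V_DS ≥ V_GS − V_t = 1.83 V; 6.67 ≥ 1.83 ✓.

I_D ≈ 2.3 mA, V_DS ≈ 6.7 V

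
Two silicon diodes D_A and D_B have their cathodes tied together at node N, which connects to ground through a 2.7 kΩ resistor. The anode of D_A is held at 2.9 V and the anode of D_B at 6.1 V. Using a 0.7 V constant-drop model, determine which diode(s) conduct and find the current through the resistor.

Only D_B conducts; I_R ≈ 2 mA

Assume both conduct. Then node N would need to be at both 2.9−0.7 = 2.2 V and 6.1−0.7 = 5.4 V, which is impossible.
Assume only D_B conducts: V_N = 6.1 − 0.7 = 5.4 V, so I_R = 5.4/2.7 = 2 mA.
Check D_A: its anode-to-cathode voltage is 2.9 − 5.4 = -2.5 V < 0.7 V, so it is off. The assumption is consistent.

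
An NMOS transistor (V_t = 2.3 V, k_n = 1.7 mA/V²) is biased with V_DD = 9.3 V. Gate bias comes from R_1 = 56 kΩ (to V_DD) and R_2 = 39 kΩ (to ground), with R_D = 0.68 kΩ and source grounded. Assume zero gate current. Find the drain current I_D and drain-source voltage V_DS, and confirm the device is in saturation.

V_G = V_DD·R_2/(R_1+R_2) = 9.3×39/95 = 3.82 V. With the source grounded, V_GS = V_G = 3.82 V.
Assume saturation: I_D = (k_n/2)(V_GS − V_t)² = (1.7/2)×(3.82 − 2.3)² = 0.85×1.52² = 1.96 mA.
V_DS = V_DD − I_D·R_D = 9.3 − 1.96×0.68 = 7.97 V.
Saturation requires V_DS ≥ V_GS − V_t = 1.52 V; 7.97 ≥ 1.52 ✓.

I_D ≈ 2 mA, V_DS ≈ 8 V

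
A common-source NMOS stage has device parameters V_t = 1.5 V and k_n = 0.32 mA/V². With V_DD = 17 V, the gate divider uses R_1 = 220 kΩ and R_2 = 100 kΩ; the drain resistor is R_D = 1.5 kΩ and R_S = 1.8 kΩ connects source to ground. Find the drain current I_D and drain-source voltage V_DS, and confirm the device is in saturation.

V_G = V_DD·R_2/(R_1+R_2) = 17×100/320 = 5.31 V.
Assume saturation: I_D = (k_n/2)(V_GS − V_t)² with V_GS = V_G − I_D·R_S = 5.31 − 1.8·I_D.
Substituting gives 0.518·I_D² − 3.2·I_D + 2.33 = 0, with roots I_D = 0.843 or 5.32 mA.
The root I_D = 5.32 mA gives V_GS = -4.27 V ≤ V_t, so take I_D = 0.843 mA.
Then V_GS = 3.8 V and V_DS = V_DD − I_D(R_D+R_S) = 17 − 0.843×3.3 = 14.2 V.
Saturation requires V_DS ≥ V_GS − V_t = 2.3 V; 14.2 ≥ 2.3 ✓.

I_D ≈ 0.84 mA, V_DS ≈ 14 V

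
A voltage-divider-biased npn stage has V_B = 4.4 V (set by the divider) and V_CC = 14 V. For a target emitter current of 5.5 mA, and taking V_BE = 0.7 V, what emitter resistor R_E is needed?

V_E = V_B − V_BE = 4.4 − 0.7 = 3.7 V.
R_E = V_E / I_E = 3.7 / 5.5 = 0.673 kΩ.

R_E ≈ 0.67 kΩ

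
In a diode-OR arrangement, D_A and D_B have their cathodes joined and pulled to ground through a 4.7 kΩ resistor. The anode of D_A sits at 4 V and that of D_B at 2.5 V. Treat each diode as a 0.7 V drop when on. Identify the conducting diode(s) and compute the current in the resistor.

Assume both conduct. Then node N would need to be at both 4−0.7 = 3.3 V and 2.5−0.7 = 1.8 V, which is impossible.
Assume only D_A conducts: V_N = 4 − 0.7 = 3.3 V, so I_R = 3.3/4.7 = 0.702 mA.
Check D_B: its anode-to-cathode voltage is 2.5 − 3.3 = -0.8 V < 0.7 V, so it is off. The assumption is consistent.

Only D_A conducts; I_R ≈ 0.7 mA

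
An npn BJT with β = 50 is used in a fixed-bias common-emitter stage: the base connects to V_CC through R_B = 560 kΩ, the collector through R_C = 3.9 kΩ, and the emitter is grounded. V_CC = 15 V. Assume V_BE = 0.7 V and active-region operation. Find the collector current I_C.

I_C ≈ 1.3 mA

Base loop: V_CC = I_B·R_B + V_BE, so I_B = (15 − 0.7)/560 kΩ = 0.0255 mA.
In the active region I_C = β·I_B = 50 × 0.0255 = 1.28 mA.
Collector loop: V_CE = V_CC − I_C·R_C = 15 − 1.28×3.9 = 10 V.
Since V_CE = 10 V > V_CE(sat) ≈ 0.2 V, the transistor is in the active region as assumed.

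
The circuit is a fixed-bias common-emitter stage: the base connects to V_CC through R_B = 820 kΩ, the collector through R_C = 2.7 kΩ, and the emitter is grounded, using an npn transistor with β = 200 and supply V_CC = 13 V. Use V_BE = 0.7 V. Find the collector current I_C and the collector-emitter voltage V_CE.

Base loop: V_CC = I_B·R_B + V_BE, so I_B = (13 − 0.7)/820 kΩ = 0.015 mA.
In the active region I_C = β·I_B = 200 × 0.015 = 3 mA.
Collector loop: V_CE = V_CC − I_C·R_C = 13 − 3×2.7 = 4.9 V.
Since V_CE = 4.9 V > V_CE(sat) ≈ 0.2 V, the transistor is in the active region as assumed.

I_C ≈ 3 mA, V_CE ≈ 4.9 V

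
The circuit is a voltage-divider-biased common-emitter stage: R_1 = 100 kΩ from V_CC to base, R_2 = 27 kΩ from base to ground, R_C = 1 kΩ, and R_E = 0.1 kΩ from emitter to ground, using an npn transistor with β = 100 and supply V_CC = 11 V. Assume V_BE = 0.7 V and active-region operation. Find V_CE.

Thevenize the base divider: V_Th = V_CC·R_2/(R_1+R_2) = 11×27/127 = 2.34 V, R_Th = R_1‖R_2 = 21.3 kΩ.
Base-emitter loop: V_Th = I_B·R_Th + V_BE + (β+1)I_B·R_E, so I_B = (2.34 − 0.7) / (21.3 + 101×0.1) = 0.0523 mA.
I_C = β·I_B = 100×0.0523 = 5.23 mA, and I_E = (β+1)I_B = 5.28 mA.
V_CE = V_CC − I_C·R_C − I_E·R_E = 11 − 5.23×1 − 5.28×0.1 = 5.25 V.
V_CE = 5.25 V > 0.2 V confirms active-region operation.

V_CE ≈ 5.2 V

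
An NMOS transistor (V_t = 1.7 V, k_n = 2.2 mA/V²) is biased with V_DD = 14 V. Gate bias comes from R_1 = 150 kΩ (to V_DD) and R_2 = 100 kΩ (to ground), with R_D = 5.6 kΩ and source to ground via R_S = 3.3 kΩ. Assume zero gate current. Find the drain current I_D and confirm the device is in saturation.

V_G = V_DD·R_2/(R_1+R_2) = 14×100/250 = 5.6 V.
Assume saturation: I_D = (k_n/2)(V_GS − V_t)² with V_GS = V_G − I_D·R_S = 5.6 − 3.3·I_D.
Substituting gives 12·I_D² − 29.3·I_D + 16.7 = 0, with roots I_D = 0.907 or 1.54 mA.
The root I_D = 1.54 mA gives V_GS = 0.517 V ≤ V_t, so take I_D = 0.907 mA.
Then V_GS = 2.61 V and V_DS = V_DD − I_D(R_D+R_S) = 14 − 0.907×8.9 = 5.93 V.
Saturation requires V_DS ≥ V_GS − V_t = 0.908 V; 5.93 ≥ 0.908 ✓.

I_D ≈ 0.91 mA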